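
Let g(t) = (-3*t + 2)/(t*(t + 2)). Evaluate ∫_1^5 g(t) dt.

Factor the denominator: t**2 + 2*t = (t + 2)t.
Partial fractions: (-3*t + 2)/(t*(t + 2)) = -4/(t + 2) + 1/t.
An antiderivative is F(t) = log(t) - 4*log(t + 2).
Then F(5) - F(1) = (-4*log(7) + log(5)) - (-log(81)) = -4*log(7) + log(5) + 4*log(3).

-4*log(7) + log(5) + 4*log(3)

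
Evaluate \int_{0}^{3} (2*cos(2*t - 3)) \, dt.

2*sin(3)

Let u = 2*t - 3, so du = 2 dt. When t = 0, u = -3; when t = 3, u = 3.
The integral becomes ∫ cos(u) du from -3 to 3, with antiderivative sin(u).
Back in t: F(t) = sin(2*t - 3).
Then F(3) - F(0) = (sin(3)) - (-sin(3)) = 2*sin(3).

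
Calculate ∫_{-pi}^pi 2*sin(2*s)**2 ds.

Use the identity sin^2(2*s) = (1 - cos(4*s))/2.
An antiderivative is F(s) = s - sin(4*s)/4.
Then F(pi) - F(-pi) = (pi) - (-pi) = 2*pi.

2*pi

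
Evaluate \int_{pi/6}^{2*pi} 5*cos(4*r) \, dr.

An antiderivative is F(r) = 5*sin(4*r)/4.
Then F(2*pi) - F(pi/6) = (0) - (5*sqrt(3)/8) = -5*sqrt(3)/8.

-5*sqrt(3)/8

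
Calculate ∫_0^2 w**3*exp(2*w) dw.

3/8 + 17*exp(4)/8

Integrate by parts 3 times (u = w^3, dv = exp(2*w) dw).
An antiderivative is F(w) = (4*w**3 - 6*w**2 + 6*w - 3)*exp(2*w)/8.
Then F(2) - F(0) = (17*exp(4)/8) - (-3/8) = 3/8 + 17*exp(4)/8.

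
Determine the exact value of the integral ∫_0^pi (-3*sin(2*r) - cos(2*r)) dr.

An antiderivative is F(r) = -sin(2*r)/2 + 3*cos(2*r)/2.
Then F(pi) - F(0) = (3/2) - (3/2) = 0.

0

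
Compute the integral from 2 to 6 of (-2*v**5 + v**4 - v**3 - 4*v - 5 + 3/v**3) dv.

By the power rule, an antiderivative is F(v) = -v**6/3 + v**5/5 - v**4/4 - 2*v**2 - 5*v - 3/(2*v**2).
Then F(6) - F(2) = (-1730741/120) - (-4477/120) = -215783/15.

-215783/15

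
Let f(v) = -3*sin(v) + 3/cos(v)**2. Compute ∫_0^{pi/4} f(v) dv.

3*sqrt(2)/2

An antiderivative is F(v) = 3*cos(v) + 3*tan(v).
Then F(pi/4) - F(0) = (3*sqrt(2)/2 + 3) - (3) = 3*sqrt(2)/2.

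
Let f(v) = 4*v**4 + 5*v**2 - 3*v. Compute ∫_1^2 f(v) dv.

By the power rule, an antiderivative is F(v) = 4*v**5/5 + 5*v**3/3 - 3*v**2/2.
Then F(2) - F(1) = (494/15) - (29/30) = 959/30.

959/30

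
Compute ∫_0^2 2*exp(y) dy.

An antiderivative is F(y) = 2*exp(y).
Then F(2) - F(0) = (2*exp(2)) - (2) = -2 + 2*exp(2).

-2 + 2*exp(2)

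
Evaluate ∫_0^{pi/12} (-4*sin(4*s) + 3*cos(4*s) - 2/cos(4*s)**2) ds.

-1/2 - sqrt(3)/8

An antiderivative is F(s) = 3*sin(4*s)/4 + cos(4*s) - tan(4*s)/2.
Then F(pi/12) - F(0) = (1/2 - sqrt(3)/8) - (1) = -1/2 - sqrt(3)/8.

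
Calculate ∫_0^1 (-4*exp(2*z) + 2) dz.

An antiderivative is F(z) = -2*exp(2*z) + 2*z.
Then F(1) - F(0) = (2 - 2*exp(2)) - (-2) = 4 - 2*exp(2).

4 - 2*exp(2)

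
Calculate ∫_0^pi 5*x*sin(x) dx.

Integrate by parts once (u = x, dv = 5*sin(x) dx).
An antiderivative is F(x) = -5*x*cos(x) + 5*sin(x).
Then F(pi) - F(0) = (5*pi) - (0) = 5*pi.

5*pi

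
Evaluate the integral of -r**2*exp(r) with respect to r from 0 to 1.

Integrate by parts twice (u = r^2, dv = -exp(r) dr).
An antiderivative is F(r) = (-r**2 + 2*r - 2)*exp(r).
Then F(1) - F(0) = (-E) - (-2) = 2 - E.

2 - E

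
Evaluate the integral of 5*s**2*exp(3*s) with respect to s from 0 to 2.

-10/27 + 130*exp(6)/27

Integrate by parts twice (u = s^2, dv = 5*exp(3*s) ds).
An antiderivative is F(s) = (45*s**2 - 30*s + 10)*exp(3*s)/27.
Then F(2) - F(0) = (130*exp(6)/27) - (10/27) = -10/27 + 130*exp(6)/27.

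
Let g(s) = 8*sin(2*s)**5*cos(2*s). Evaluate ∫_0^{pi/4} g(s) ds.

2/3

Let u = sin(2*s), so du = 2*cos(2*s) ds. When s = 0, u = 0; when s = pi/4, u = 1.
The integral becomes 4·∫ u**5 du from 0 to 1, with antiderivative 2*u**6/3.
Back in s: F(s) = 2*sin(2*s)**6/3.
Then F(pi/4) - F(0) = (2/3) - (0) = 2/3.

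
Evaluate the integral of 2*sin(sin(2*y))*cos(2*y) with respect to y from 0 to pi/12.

Let u = sin(2*y), so du = 2*cos(2*y) dy. When y = 0, u = 0; when y = pi/12, u = 1/2.
The integral becomes ∫ sin(u) du from 0 to 1/2, with antiderivative -cos(u).
Back in y: F(y) = -cos(sin(2*y)).
Then F(pi/12) - F(0) = (-cos(1/2)) - (-1) = 1 - cos(1/2).

1 - cos(1/2)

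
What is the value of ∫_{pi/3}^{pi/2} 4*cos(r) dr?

An antiderivative is F(r) = 4*sin(r).
Then F(pi/2) - F(pi/3) = (4) - (2*sqrt(3)) = 4 - 2*sqrt(3).

4 - 2*sqrt(3)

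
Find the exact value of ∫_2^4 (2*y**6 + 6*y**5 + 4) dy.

60792/7

By the power rule, an antiderivative is F(y) = 2*y**7/7 + y**6 + 4*y.
Then F(4) - F(2) = (61552/7) - (760/7) = 60792/7.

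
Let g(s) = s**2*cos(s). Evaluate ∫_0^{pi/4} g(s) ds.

sqrt(2)*(-32 + pi**2 + 8*pi)/32

Integrate by parts twice (u = s^2, dv = cos(s) ds).
An antiderivative is F(s) = s**2*sin(s) + 2*s*cos(s) - 2*sin(s).
Then F(pi/4) - F(0) = (sqrt(2)*(-32 + pi**2 + 8*pi)/32) - (0) = sqrt(2)*(-32 + pi**2 + 8*pi)/32.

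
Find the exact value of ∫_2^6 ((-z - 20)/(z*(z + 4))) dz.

-9*log(3) + 4*log(5)

Factor the denominator: z**2 + 4*z = (z + 4)z.
Partial fractions: (-z - 20)/(z*(z + 4)) = 4/(z + 4) - 5/z.
An antiderivative is F(z) = -5*log(z) + 4*log(z + 4).
Then F(6) - F(2) = (-5*log(3) - log(2) + 4*log(5)) - (log(81/2)) = -9*log(3) + 4*log(5).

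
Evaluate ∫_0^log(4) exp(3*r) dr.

21

Let u = exp(r), so du = exp(r) dr. When r = 0, u = 1; when r = log(4), u = 4.
The integral becomes ∫ u**2 du from 1 to 4, with antiderivative u**3/3.
Back in r: F(r) = exp(3*r)/3.
Then F(log(4)) - F(0) = (64/3) - (1/3) = 21.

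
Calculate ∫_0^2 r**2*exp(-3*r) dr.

Integrate by parts twice (u = r^2, dv = exp(-3*r) dr).
An antiderivative is F(r) = (-9*r**2 - 6*r - 2)*exp(-3*r)/27.
Then F(2) - F(0) = (-50*exp(-6)/27) - (-2/27) = 2/27 - 50*exp(-6)/27.

2/27 - 50*exp(-6)/27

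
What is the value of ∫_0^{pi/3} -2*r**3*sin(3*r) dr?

Integrate by parts 3 times (u = r^3, dv = -2*sin(3*r) dr).
An antiderivative is F(r) = 2*r**3*cos(3*r)/3 - 2*r**2*sin(3*r)/3 - 4*r*cos(3*r)/9 + 4*sin(3*r)/27.
Then F(pi/3) - F(0) = (2*pi*(6 - pi**2)/81) - (0) = 2*pi*(6 - pi**2)/81.

2*pi*(6 - pi**2)/81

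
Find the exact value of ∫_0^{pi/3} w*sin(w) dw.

-pi/6 + sqrt(3)/2

Integrate by parts once (u = w, dv = sin(w) dw).
An antiderivative is F(w) = -w*cos(w) + sin(w).
Then F(pi/3) - F(0) = (-pi/6 + sqrt(3)/2) - (0) = -pi/6 + sqrt(3)/2.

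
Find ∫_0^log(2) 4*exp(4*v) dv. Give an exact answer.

Let u = exp(v), so du = exp(v) dv. When v = 0, u = 1; when v = log(2), u = 2.
The integral becomes 4·∫ u**3 du from 1 to 2, with antiderivative u**4.
Back in v: F(v) = exp(4*v).
Then F(log(2)) - F(0) = (16) - (1) = 15.

15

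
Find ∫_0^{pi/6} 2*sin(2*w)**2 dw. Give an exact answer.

Use the identity sin^2(2*w) = (1 - cos(4*w))/2.
An antiderivative is F(w) = w - sin(4*w)/4.
Then F(pi/6) - F(0) = (-sqrt(3)/8 + pi/6) - (0) = -sqrt(3)/8 + pi/6.

-sqrt(3)/8 + pi/6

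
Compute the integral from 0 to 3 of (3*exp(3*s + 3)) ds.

Let u = 3*s + 3, so du = 3 ds. When s = 0, u = 3; when s = 3, u = 12.
The integral becomes ∫ exp(u) du from 3 to 12, with antiderivative exp(u).
Back in s: F(s) = exp(3*s + 3).
Then F(3) - F(0) = (exp(12)) - (exp(3)) = -exp(3) + exp(12).

-exp(3) + exp(12)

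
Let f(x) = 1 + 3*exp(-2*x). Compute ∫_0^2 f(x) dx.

7/2 - 3*exp(-4)/2

An antiderivative is F(x) = x - 3*exp(-2*x)/2.
Then F(2) - F(0) = (2 - 3*exp(-4)/2) - (-3/2) = 7/2 - 3*exp(-4)/2.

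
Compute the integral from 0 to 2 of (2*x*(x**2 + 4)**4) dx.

Let u = x**2 + 4, so du = 2*x dx. When x = 0, u = 4; when x = 2, u = 8.
The integral becomes ∫ u**4 du from 4 to 8, with antiderivative u**5/5.
Back in x: F(x) = (x**2 + 4)**5/5.
Then F(2) - F(0) = (32768/5) - (1024/5) = 31744/5.

31744/5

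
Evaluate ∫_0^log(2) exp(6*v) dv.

Let u = exp(v), so du = exp(v) dv. When v = 0, u = 1; when v = log(2), u = 2.
The integral becomes ∫ u**5 du from 1 to 2, with antiderivative u**6/6.
Back in v: F(v) = exp(6*v)/6.
Then F(log(2)) - F(0) = (32/3) - (1/6) = 21/2.

21/2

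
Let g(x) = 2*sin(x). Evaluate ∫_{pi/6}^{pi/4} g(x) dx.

An antiderivative is F(x) = -2*cos(x).
Then F(pi/4) - F(pi/6) = (-sqrt(2)) - (-sqrt(3)) = -sqrt(2) + sqrt(3).

-sqrt(2) + sqrt(3)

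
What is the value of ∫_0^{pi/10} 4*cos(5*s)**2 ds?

Use the identity cos^2(5*s) = (1 + cos(10*s))/2.
An antiderivative is F(s) = 2*s + sin(10*s)/5.
Then F(pi/10) - F(0) = (pi/5) - (0) = pi/5.

pi/5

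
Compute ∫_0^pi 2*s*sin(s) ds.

Integrate by parts once (u = s, dv = 2*sin(s) ds).
An antiderivative is F(s) = -2*s*cos(s) + 2*sin(s).
Then F(pi) - F(0) = (2*pi) - (0) = 2*pi.

2*pi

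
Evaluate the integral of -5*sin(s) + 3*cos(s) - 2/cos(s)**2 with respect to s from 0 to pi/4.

An antiderivative is F(s) = 3*sin(s) + 5*cos(s) - 2*tan(s).
Then F(pi/4) - F(0) = (-2 + 4*sqrt(2)) - (5) = -7 + 4*sqrt(2).

-7 + 4*sqrt(2)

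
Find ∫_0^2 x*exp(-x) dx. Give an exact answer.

Integrate by parts once (u = x, dv = exp(-x) dx).
An antiderivative is F(x) = (-x - 1)*exp(-x).
Then F(2) - F(0) = (-3*exp(-2)) - (-1) = 1 - 3*exp(-2).

1 - 3*exp(-2)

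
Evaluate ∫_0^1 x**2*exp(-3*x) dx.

2/27 - 17*exp(-3)/27

Integrate by parts twice (u = x^2, dv = exp(-3*x) dx).
An antiderivative is F(x) = (-9*x**2 - 6*x - 2)*exp(-3*x)/27.
Then F(1) - F(0) = (-17*exp(-3)/27) - (-2/27) = 2/27 - 17*exp(-3)/27.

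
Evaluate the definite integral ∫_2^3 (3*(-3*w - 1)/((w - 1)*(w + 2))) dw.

Factor the denominator: w**2 + w - 2 = (w + 2)(w - 1).
Partial fractions: 3*(-3*w - 1)/((w - 1)*(w + 2)) = -5/(w + 2) - 4/(w - 1).
An antiderivative is F(w) = -4*log(w - 1) - 5*log(w + 2).
Then F(3) - F(2) = (-5*log(5) - 4*log(2)) - (-10*log(2)) = -5*log(5) + 6*log(2).

-5*log(5) + 6*log(2)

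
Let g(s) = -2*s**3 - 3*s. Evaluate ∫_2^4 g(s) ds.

By the power rule, an antiderivative is F(s) = -s**4/2 - 3*s**2/2.
Then F(4) - F(2) = (-152) - (-14) = -138.

-138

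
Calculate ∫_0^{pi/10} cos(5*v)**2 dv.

Use the identity cos^2(5*v) = (1 + cos(10*v))/2.
An antiderivative is F(v) = v/2 + sin(10*v)/20.
Then F(pi/10) - F(0) = (pi/20) - (0) = pi/20.

pi/20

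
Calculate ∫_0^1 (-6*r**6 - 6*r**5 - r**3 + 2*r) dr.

By the power rule, an antiderivative is F(r) = -6*r**7/7 - r**6 - r**4/4 + r**2.
Then F(1) - F(0) = (-31/28) - (0) = -31/28.

-31/28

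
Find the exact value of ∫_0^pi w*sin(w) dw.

Integrate by parts once (u = w, dv = sin(w) dw).
An antiderivative is F(w) = -w*cos(w) + sin(w).
Then F(pi) - F(0) = (pi) - (0) = pi.

pi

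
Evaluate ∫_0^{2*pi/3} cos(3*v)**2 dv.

pi/3

Use the identity cos^2(3*v) = (1 + cos(6*v))/2.
An antiderivative is F(v) = v/2 + sin(6*v)/12.
Then F(2*pi/3) - F(0) = (pi/3) - (0) = pi/3.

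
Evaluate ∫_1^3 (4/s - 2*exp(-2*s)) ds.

-exp(-2) + exp(-6) + 4*log(3)

An antiderivative is F(s) = 4*log(s) + exp(-2*s).
Then F(3) - F(1) = (exp(-6) + 4*log(3)) - (exp(-2)) = -exp(-2) + exp(-6) + 4*log(3).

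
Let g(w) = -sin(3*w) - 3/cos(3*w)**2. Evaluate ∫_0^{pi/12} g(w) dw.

An antiderivative is F(w) = cos(3*w)/3 - tan(3*w).
Then F(pi/12) - F(0) = (-1 + sqrt(2)/6) - (1/3) = -4/3 + sqrt(2)/6.

-4/3 + sqrt(2)/6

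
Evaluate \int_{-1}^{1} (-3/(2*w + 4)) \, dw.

-3*log(3)/2

An antiderivative is F(w) = -3*log(2*w + 4)/2.
Then F(1) - F(-1) = (-3*log(6)/2) - (-3*log(2)/2) = -3*log(3)/2.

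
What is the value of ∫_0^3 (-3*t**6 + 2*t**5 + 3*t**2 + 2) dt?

By the power rule, an antiderivative is F(t) = -3*t**7/7 + t**6/3 + t**3 + 2*t.
Then F(3) - F(0) = (-4629/7) - (0) = -4629/7.

-4629/7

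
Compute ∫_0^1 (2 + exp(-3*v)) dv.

An antiderivative is F(v) = 2*v - exp(-3*v)/3.
Then F(1) - F(0) = (2 - exp(-3)/3) - (-1/3) = 7/3 - exp(-3)/3.

7/3 - exp(-3)/3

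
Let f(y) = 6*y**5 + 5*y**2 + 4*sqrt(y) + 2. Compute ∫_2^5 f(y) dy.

By the power rule, an antiderivative is F(y) = y**6 + 8*y**(3/2)/3 + 5*y**3/3 + 2*y.
Then F(5) - F(2) = (40*sqrt(5)/3 + 47530/3) - (16*sqrt(2)/3 + 244/3) = -16*sqrt(2)/3 + 40*sqrt(5)/3 + 15762.

-16*sqrt(2)/3 + 40*sqrt(5)/3 + 15762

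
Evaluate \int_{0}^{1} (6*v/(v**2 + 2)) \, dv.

log(27/8)

Let u = v**2 + 2, so du = 2*v dv. When v = 0, u = 2; when v = 1, u = 3.
The integral becomes 3·∫ 1/u du from 2 to 3, with antiderivative 3*log(u).
Back in v: F(v) = 3*log(v**2 + 2).
Then F(1) - F(0) = (log(27)) - (log(8)) = log(27/8).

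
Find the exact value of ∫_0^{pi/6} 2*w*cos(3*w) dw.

-2/9 + pi/9

Integrate by parts once (u = w, dv = 2*cos(3*w) dw).
An antiderivative is F(w) = 2*w*sin(3*w)/3 + 2*cos(3*w)/9.
Then F(pi/6) - F(0) = (pi/9) - (2/9) = -2/9 + pi/9.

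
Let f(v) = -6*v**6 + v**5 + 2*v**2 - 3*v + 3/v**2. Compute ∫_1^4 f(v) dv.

-373473/28

By the power rule, an antiderivative is F(v) = -6*v**7/7 + v**6/6 + 2*v**3/3 - 3*v**2/2 - 3/v.
Then F(4) - F(1) = (-1120799/84) - (-95/21) = -373473/28.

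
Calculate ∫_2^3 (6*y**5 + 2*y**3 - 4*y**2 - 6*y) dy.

3943/6

By the power rule, an antiderivative is F(y) = y**6 + y**4/2 - 4*y**3/3 - 3*y**2.
Then F(3) - F(2) = (1413/2) - (148/3) = 3943/6.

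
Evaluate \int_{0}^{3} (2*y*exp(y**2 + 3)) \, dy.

Let u = y**2 + 3, so du = 2*y dy. When y = 0, u = 3; when y = 3, u = 12.
The integral becomes ∫ exp(u) du from 3 to 12, with antiderivative exp(u).
Back in y: F(y) = exp(y**2 + 3).
Then F(3) - F(0) = (exp(12)) - (exp(3)) = -exp(3) + exp(12).

-exp(3) + exp(12)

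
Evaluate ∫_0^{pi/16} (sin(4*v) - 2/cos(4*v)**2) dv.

An antiderivative is F(v) = -cos(4*v)/4 - tan(4*v)/2.
Then F(pi/16) - F(0) = (-1/2 - sqrt(2)/8) - (-1/4) = -1/4 - sqrt(2)/8.

-1/4 - sqrt(2)/8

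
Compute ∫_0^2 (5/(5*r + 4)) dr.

log(7/2)

Let u = 5*r + 4, so du = 5 dr. When r = 0, u = 4; when r = 2, u = 14.
The integral becomes ∫ 1/u du from 4 to 14, with antiderivative log(u).
Back in r: F(r) = log(5*r + 4).
Then F(2) - F(0) = (log(14)) - (log(4)) = log(7/2).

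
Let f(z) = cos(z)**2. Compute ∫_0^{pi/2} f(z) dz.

Use the identity cos^2(z) = (1 + cos(2*z))/2.
An antiderivative is F(z) = z/2 + sin(2*z)/4.
Then F(pi/2) - F(0) = (pi/4) - (0) = pi/4.

pi/4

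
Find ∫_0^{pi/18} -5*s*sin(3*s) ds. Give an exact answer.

Integrate by parts once (u = s, dv = -5*sin(3*s) ds).
An antiderivative is F(s) = 5*s*cos(3*s)/3 - 5*sin(3*s)/9.
Then F(pi/18) - F(0) = (-5/18 + 5*sqrt(3)*pi/108) - (0) = -5/18 + 5*sqrt(3)*pi/108.

-5/18 + 5*sqrt(3)*pi/108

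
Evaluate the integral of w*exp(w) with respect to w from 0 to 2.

Integrate by parts once (u = w, dv = exp(w) dw).
An antiderivative is F(w) = (w - 1)*exp(w).
Then F(2) - F(0) = (exp(2)) - (-1) = 1 + exp(2).

1 + exp(2)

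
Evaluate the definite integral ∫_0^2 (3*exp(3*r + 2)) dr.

-exp(2) + exp(8)

Let u = 3*r + 2, so du = 3 dr. When r = 0, u = 2; when r = 2, u = 8.
The integral becomes ∫ exp(u) du from 2 to 8, with antiderivative exp(u).
Back in r: F(r) = exp(3*r + 2).
Then F(2) - F(0) = (exp(8)) - (exp(2)) = -exp(2) + exp(8).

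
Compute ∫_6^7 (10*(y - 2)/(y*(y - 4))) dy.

Factor the denominator: y**2 - 4*y = y(y - 4).
Partial fractions: 10*(y - 2)/(y*(y - 4)) = 5/y + 5/(y - 4).
An antiderivative is F(y) = 5*log(y) + 5*log(y - 4).
Then F(7) - F(6) = (5*log(3) + 5*log(7)) - (5*log(3) + 10*log(2)) = -10*log(2) + 5*log(7).

-10*log(2) + 5*log(7)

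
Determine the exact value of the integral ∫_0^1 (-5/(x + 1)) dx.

An antiderivative is F(x) = -5*log(x + 1).
Then F(1) - F(0) = (-log(32)) - (0) = -log(32).

-log(32)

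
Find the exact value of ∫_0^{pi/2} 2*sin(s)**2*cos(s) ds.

Let u = sin(s), so du = cos(s) ds. When s = 0, u = 0; when s = pi/2, u = 1.
The integral becomes 2·∫ u**2 du from 0 to 1, with antiderivative 2*u**3/3.
Back in s: F(s) = 2*sin(s)**3/3.
Then F(pi/2) - F(0) = (2/3) - (0) = 2/3.

2/3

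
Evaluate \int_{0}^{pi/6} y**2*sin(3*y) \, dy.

-2/27 + pi/27

Integrate by parts twice (u = y^2, dv = sin(3*y) dy).
An antiderivative is F(y) = -y**2*cos(3*y)/3 + 2*y*sin(3*y)/9 + 2*cos(3*y)/27.
Then F(pi/6) - F(0) = (pi/27) - (2/27) = -2/27 + pi/27.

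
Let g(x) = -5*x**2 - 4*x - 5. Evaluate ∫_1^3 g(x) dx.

-208/3

By the power rule, an antiderivative is F(x) = -5*x**3/3 - 2*x**2 - 5*x.
Then F(3) - F(1) = (-78) - (-26/3) = -208/3.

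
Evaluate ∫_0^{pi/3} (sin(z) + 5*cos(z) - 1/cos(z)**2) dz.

An antiderivative is F(z) = 5*sin(z) - cos(z) - tan(z).
Then F(pi/3) - F(0) = (-1/2 + 3*sqrt(3)/2) - (-1) = 1/2 + 3*sqrt(3)/2.

1/2 + 3*sqrt(3)/2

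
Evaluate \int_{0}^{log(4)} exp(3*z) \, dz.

Let u = exp(z), so du = exp(z) dz. When z = 0, u = 1; when z = log(4), u = 4.
The integral becomes ∫ u**2 du from 1 to 4, with antiderivative u**3/3.
Back in z: F(z) = exp(3*z)/3.
Then F(log(4)) - F(0) = (64/3) - (1/3) = 21.

21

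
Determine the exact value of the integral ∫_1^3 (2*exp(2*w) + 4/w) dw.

-exp(2) + log(81) + exp(6)

An antiderivative is F(w) = exp(2*w) + 4*log(w).
Then F(3) - F(1) = (log(81) + exp(6)) - (exp(2)) = -exp(2) + log(81) + exp(6).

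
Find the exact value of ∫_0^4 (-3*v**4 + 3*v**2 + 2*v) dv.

By the power rule, an antiderivative is F(v) = -3*v**5/5 + v**3 + v**2.
Then F(4) - F(0) = (-2672/5) - (0) = -2672/5.

-2672/5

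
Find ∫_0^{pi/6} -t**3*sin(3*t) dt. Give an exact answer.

Integrate by parts 3 times (u = t^3, dv = -sin(3*t) dt).
An antiderivative is F(t) = t**3*cos(3*t)/3 - t**2*sin(3*t)/3 - 2*t*cos(3*t)/9 + 2*sin(3*t)/27.
Then F(pi/6) - F(0) = (2/27 - pi**2/108) - (0) = 2/27 - pi**2/108.

2/27 - pi**2/108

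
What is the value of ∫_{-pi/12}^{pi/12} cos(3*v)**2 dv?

1/6 + pi/12

Use the identity cos^2(3*v) = (1 + cos(6*v))/2.
An antiderivative is F(v) = v/2 + sin(6*v)/12.
Then F(pi/12) - F(-pi/12) = (1/12 + pi/24) - (-pi/24 - 1/12) = 1/6 + pi/12.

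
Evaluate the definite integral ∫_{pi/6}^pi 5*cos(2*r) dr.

-5*sqrt(3)/4

An antiderivative is F(r) = 5*sin(2*r)/2.
Then F(pi) - F(pi/6) = (0) - (5*sqrt(3)/4) = -5*sqrt(3)/4.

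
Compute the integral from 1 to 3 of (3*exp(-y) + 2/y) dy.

-3*exp(-3) + 3*exp(-1) + 2*log(3)

An antiderivative is F(y) = 2*log(y) - 3*exp(-y).
Then F(3) - F(1) = (-3*exp(-3) + 2*log(3)) - (-3*exp(-1)) = -3*exp(-3) + 3*exp(-1) + 2*log(3).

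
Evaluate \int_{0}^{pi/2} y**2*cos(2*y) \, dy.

Integrate by parts twice (u = y^2, dv = cos(2*y) dy).
An antiderivative is F(y) = y**2*sin(2*y)/2 + y*cos(2*y)/2 - sin(2*y)/4.
Then F(pi/2) - F(0) = (-pi/4) - (0) = -pi/4.

-pi/4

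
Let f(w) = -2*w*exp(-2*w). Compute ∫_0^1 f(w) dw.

(3 - exp(2))*exp(-2)/2

Integrate by parts once (u = w, dv = -2*exp(-2*w) dw).
An antiderivative is F(w) = (2*w + 1)*exp(-2*w)/2.
Then F(1) - F(0) = (3*exp(-2)/2) - (1/2) = (3 - exp(2))*exp(-2)/2.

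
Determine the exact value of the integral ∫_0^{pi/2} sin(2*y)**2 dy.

Use the identity sin^2(2*y) = (1 - cos(4*y))/2.
An antiderivative is F(y) = y/2 - sin(4*y)/8.
Then F(pi/2) - F(0) = (pi/4) - (0) = pi/4.

pi/4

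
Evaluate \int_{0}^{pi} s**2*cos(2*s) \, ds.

pi/2

Integrate by parts twice (u = s^2, dv = cos(2*s) ds).
An antiderivative is F(s) = s**2*sin(2*s)/2 + s*cos(2*s)/2 - sin(2*s)/4.
Then F(pi) - F(0) = (pi/2) - (0) = pi/2.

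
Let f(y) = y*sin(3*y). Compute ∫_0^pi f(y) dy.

pi/3

Integrate by parts once (u = y, dv = sin(3*y) dy).
An antiderivative is F(y) = -y*cos(3*y)/3 + sin(3*y)/9.
Then F(pi) - F(0) = (pi/3) - (0) = pi/3.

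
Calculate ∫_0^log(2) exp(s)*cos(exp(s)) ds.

-sin(1) + sin(2)

Let u = exp(s), so du = exp(s) ds. When s = 0, u = 1; when s = log(2), u = 2.
The integral becomes ∫ cos(u) du from 1 to 2, with antiderivative sin(u).
Back in s: F(s) = sin(exp(s)).
Then F(log(2)) - F(0) = (sin(2)) - (sin(1)) = -sin(1) + sin(2).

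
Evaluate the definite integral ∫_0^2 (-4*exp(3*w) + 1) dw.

10/3 - 4*exp(6)/3

An antiderivative is F(w) = -4*exp(3*w)/3 + w.
Then F(2) - F(0) = (2 - 4*exp(6)/3) - (-4/3) = 10/3 - 4*exp(6)/3.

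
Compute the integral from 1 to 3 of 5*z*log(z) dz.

Integrate by parts once (u = ln z, dv = 5*z dz).
An antiderivative is F(z) = 5*z**2*(2*log(z) - 1)/4.
Then F(3) - F(1) = (-45/4 + 45*log(3)/2) - (-5/4) = -10 + 45*log(3)/2.

-10 + 45*log(3)/2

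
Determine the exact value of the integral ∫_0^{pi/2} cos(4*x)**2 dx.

Use the identity cos^2(4*x) = (1 + cos(8*x))/2.
An antiderivative is F(x) = x/2 + sin(8*x)/16.
Then F(pi/2) - F(0) = (pi/4) - (0) = pi/4.

pi/4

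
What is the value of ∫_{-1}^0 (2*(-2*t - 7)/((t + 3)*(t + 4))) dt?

-log(4)

Factor the denominator: t**2 + 7*t + 12 = (t + 4)(t + 3).
Partial fractions: 2*(-2*t - 7)/((t + 3)*(t + 4)) = -2/(t + 4) - 2/(t + 3).
An antiderivative is F(t) = -2*log(t + 3) - 2*log(t + 4).
Then F(0) - F(-1) = (-4*log(2) - 2*log(3)) - (-log(36)) = -log(4).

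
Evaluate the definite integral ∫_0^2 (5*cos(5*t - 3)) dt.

Let u = 5*t - 3, so du = 5 dt. When t = 0, u = -3; when t = 2, u = 7.
The integral becomes ∫ cos(u) du from -3 to 7, with antiderivative sin(u).
Back in t: F(t) = sin(5*t - 3).
Then F(2) - F(0) = (sin(7)) - (-sin(3)) = sin(3) + sin(7).

sin(3) + sin(7)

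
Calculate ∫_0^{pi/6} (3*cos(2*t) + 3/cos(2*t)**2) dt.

An antiderivative is F(t) = 3*sin(2*t)/2 + 3*tan(2*t)/2.
Then F(pi/6) - F(0) = (9*sqrt(3)/4) - (0) = 9*sqrt(3)/4.

9*sqrt(3)/4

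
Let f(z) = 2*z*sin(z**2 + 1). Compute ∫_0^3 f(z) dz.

Let u = z**2 + 1, so du = 2*z dz. When z = 0, u = 1; when z = 3, u = 10.
The integral becomes ∫ sin(u) du from 1 to 10, with antiderivative -cos(u).
Back in z: F(z) = -cos(z**2 + 1).
Then F(3) - F(0) = (-cos(10)) - (-cos(1)) = cos(1) - cos(10).

cos(1) - cos(10)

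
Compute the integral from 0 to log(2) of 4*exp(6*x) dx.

Let u = exp(x), so du = exp(x) dx. When x = 0, u = 1; when x = log(2), u = 2.
The integral becomes 4·∫ u**5 du from 1 to 2, with antiderivative 2*u**6/3.
Back in x: F(x) = 2*exp(6*x)/3.
Then F(log(2)) - F(0) = (128/3) - (2/3) = 42.

42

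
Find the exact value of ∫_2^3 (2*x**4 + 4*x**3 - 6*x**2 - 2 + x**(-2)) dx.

3287/30

By the power rule, an antiderivative is F(x) = 2*x**5/5 + x**4 - 2*x**3 - 2*x - 1/x.
Then F(3) - F(2) = (1768/15) - (83/10) = 3287/30.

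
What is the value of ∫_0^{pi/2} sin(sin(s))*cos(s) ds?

Let u = sin(s), so du = cos(s) ds. When s = 0, u = 0; when s = pi/2, u = 1.
The integral becomes ∫ sin(u) du from 0 to 1, with antiderivative -cos(u).
Back in s: F(s) = -cos(sin(s)).
Then F(pi/2) - F(0) = (-cos(1)) - (-1) = 1 - cos(1).

1 - cos(1)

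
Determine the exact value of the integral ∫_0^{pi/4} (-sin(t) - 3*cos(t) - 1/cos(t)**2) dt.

-2 - sqrt(2)

An antiderivative is F(t) = -3*sin(t) + cos(t) - tan(t).
Then F(pi/4) - F(0) = (-sqrt(2) - 1) - (1) = -2 - sqrt(2).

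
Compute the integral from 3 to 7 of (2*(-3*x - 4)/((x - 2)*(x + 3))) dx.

-6*log(5) + 2*log(3)

Factor the denominator: x**2 + x - 6 = (x + 3)(x - 2).
Partial fractions: 2*(-3*x - 4)/((x - 2)*(x + 3)) = -2/(x + 3) - 4/(x - 2).
An antiderivative is F(x) = -4*log(x - 2) - 2*log(x + 3).
Then F(7) - F(3) = (-6*log(5) - 2*log(2)) - (-log(36)) = -6*log(5) + 2*log(3).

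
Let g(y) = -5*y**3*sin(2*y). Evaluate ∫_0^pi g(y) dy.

5*pi*(-3 + 2*pi**2)/4

Integrate by parts 3 times (u = y^3, dv = -5*sin(2*y) dy).
An antiderivative is F(y) = 5*y**3*cos(2*y)/2 - 15*y**2*sin(2*y)/4 - 15*y*cos(2*y)/4 + 15*sin(2*y)/8.
Then F(pi) - F(0) = (5*pi*(-3 + 2*pi**2)/4) - (0) = 5*pi*(-3 + 2*pi**2)/4.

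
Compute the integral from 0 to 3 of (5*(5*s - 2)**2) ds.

Let u = 5*s - 2, so du = 5 ds. When s = 0, u = -2; when s = 3, u = 13.
The integral becomes ∫ u**2 du from -2 to 13, with antiderivative u**3/3.
Back in s: F(s) = (5*s - 2)**3/3.
Then F(3) - F(0) = (2197/3) - (-8/3) = 735.

735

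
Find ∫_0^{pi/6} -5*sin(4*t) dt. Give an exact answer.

-15/8

An antiderivative is F(t) = 5*cos(4*t)/4.
Then F(pi/6) - F(0) = (-5/8) - (5/4) = -15/8.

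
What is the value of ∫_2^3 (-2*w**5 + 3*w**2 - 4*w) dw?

By the power rule, an antiderivative is F(w) = -w**6/3 + w**3 - 2*w**2.
Then F(3) - F(2) = (-234) - (-64/3) = -638/3.

-638/3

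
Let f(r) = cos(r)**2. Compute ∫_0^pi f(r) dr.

pi/2

Use the identity cos^2(r) = (1 + cos(2*r))/2.
An antiderivative is F(r) = r/2 + sin(2*r)/4.
Then F(pi) - F(0) = (pi/2) - (0) = pi/2.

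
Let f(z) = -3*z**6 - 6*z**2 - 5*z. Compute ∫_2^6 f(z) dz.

By the power rule, an antiderivative is F(z) = -3*z**7/7 - 2*z**3 - 5*z**2/2.
Then F(6) - F(2) = (-843462/7) - (-566/7) = -842896/7.

-842896/7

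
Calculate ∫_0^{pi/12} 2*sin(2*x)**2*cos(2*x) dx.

1/24

Let u = sin(2*x), so du = 2*cos(2*x) dx. When x = 0, u = 0; when x = pi/12, u = 1/2.
The integral becomes ∫ u**2 du from 0 to 1/2, with antiderivative u**3/3.
Back in x: F(x) = sin(2*x)**3/3.
Then F(pi/12) - F(0) = (1/24) - (0) = 1/24.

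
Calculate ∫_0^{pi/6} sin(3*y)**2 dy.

pi/12

Use the identity sin^2(3*y) = (1 - cos(6*y))/2.
An antiderivative is F(y) = y/2 - sin(6*y)/12.
Then F(pi/6) - F(0) = (pi/12) - (0) = pi/12.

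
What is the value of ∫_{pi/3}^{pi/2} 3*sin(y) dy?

An antiderivative is F(y) = -3*cos(y).
Then F(pi/2) - F(pi/3) = (0) - (-3/2) = 3/2.

3/2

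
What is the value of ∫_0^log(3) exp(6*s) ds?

364/3

Let u = exp(s), so du = exp(s) ds. When s = 0, u = 1; when s = log(3), u = 3.
The integral becomes ∫ u**5 du from 1 to 3, with antiderivative u**6/6.
Back in s: F(s) = exp(6*s)/6.
Then F(log(3)) - F(0) = (243/2) - (1/6) = 364/3.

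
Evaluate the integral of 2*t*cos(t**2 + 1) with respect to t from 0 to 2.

sin(5) - sin(1)

Let u = t**2 + 1, so du = 2*t dt. When t = 0, u = 1; when t = 2, u = 5.
The integral becomes ∫ cos(u) du from 1 to 5, with antiderivative sin(u).
Back in t: F(t) = sin(t**2 + 1).
Then F(2) - F(0) = (sin(5)) - (sin(1)) = sin(5) - sin(1).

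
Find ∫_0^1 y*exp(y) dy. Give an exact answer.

1

Integrate by parts once (u = y, dv = exp(y) dy).
An antiderivative is F(y) = (y - 1)*exp(y).
Then F(1) - F(0) = (0) - (-1) = 1.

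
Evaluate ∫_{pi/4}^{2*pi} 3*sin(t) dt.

-3 + 3*sqrt(2)/2

An antiderivative is F(t) = -3*cos(t).
Then F(2*pi) - F(pi/4) = (-3) - (-3*sqrt(2)/2) = -3 + 3*sqrt(2)/2.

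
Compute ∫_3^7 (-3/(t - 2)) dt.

-3*log(5)

An antiderivative is F(t) = -3*log(t - 2).
Then F(7) - F(3) = (-3*log(5)) - (0) = -3*log(5).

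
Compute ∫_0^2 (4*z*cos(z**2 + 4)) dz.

Let u = z**2 + 4, so du = 2*z dz. When z = 0, u = 4; when z = 2, u = 8.
The integral becomes 2·∫ cos(u) du from 4 to 8, with antiderivative 2*sin(u).
Back in z: F(z) = 2*sin(z**2 + 4).
Then F(2) - F(0) = (2*sin(8)) - (2*sin(4)) = -2*sin(4) + 2*sin(8).

-2*sin(4) + 2*sin(8)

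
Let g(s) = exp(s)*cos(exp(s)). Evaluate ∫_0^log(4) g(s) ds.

-sin(1) + sin(4)

Let u = exp(s), so du = exp(s) ds. When s = 0, u = 1; when s = log(4), u = 4.
The integral becomes ∫ cos(u) du from 1 to 4, with antiderivative sin(u).
Back in s: F(s) = sin(exp(s)).
Then F(log(4)) - F(0) = (sin(4)) - (sin(1)) = -sin(1) + sin(4).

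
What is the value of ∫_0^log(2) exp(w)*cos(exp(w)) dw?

-sin(1) + sin(2)

Let u = exp(w), so du = exp(w) dw. When w = 0, u = 1; when w = log(2), u = 2.
The integral becomes ∫ cos(u) du from 1 to 2, with antiderivative sin(u).
Back in w: F(w) = sin(exp(w)).
Then F(log(2)) - F(0) = (sin(2)) - (sin(1)) = -sin(1) + sin(2).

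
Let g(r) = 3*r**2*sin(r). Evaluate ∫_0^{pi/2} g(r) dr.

-6 + 3*pi

Integrate by parts twice (u = r^2, dv = 3*sin(r) dr).
An antiderivative is F(r) = -3*r**2*cos(r) + 6*r*sin(r) + 6*cos(r).
Then F(pi/2) - F(0) = (3*pi) - (6) = -6 + 3*pi.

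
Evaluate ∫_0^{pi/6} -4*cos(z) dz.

-2

An antiderivative is F(z) = -4*sin(z).
Then F(pi/6) - F(0) = (-2) - (0) = -2.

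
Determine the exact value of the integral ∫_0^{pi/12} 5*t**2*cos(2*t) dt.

-5/8 + 5*pi**2/576 + 5*sqrt(3)*pi/48

Integrate by parts twice (u = t^2, dv = 5*cos(2*t) dt).
An antiderivative is F(t) = 5*t**2*sin(2*t)/2 + 5*t*cos(2*t)/2 - 5*sin(2*t)/4.
Then F(pi/12) - F(0) = (-5/8 + 5*pi**2/576 + 5*sqrt(3)*pi/48) - (0) = -5/8 + 5*pi**2/576 + 5*sqrt(3)*pi/48.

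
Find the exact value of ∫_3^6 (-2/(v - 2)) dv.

-log(16)

An antiderivative is F(v) = -2*log(v - 2).
Then F(6) - F(3) = (-log(16)) - (0) = -log(16).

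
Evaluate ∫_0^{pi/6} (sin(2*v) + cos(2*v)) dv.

1/4 + sqrt(3)/4

An antiderivative is F(v) = sin(2*v)/2 - cos(2*v)/2.
Then F(pi/6) - F(0) = (-1/4 + sqrt(3)/4) - (-1/2) = 1/4 + sqrt(3)/4.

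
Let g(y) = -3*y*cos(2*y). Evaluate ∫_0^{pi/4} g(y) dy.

Integrate by parts once (u = y, dv = -3*cos(2*y) dy).
An antiderivative is F(y) = -3*y*sin(2*y)/2 - 3*cos(2*y)/4.
Then F(pi/4) - F(0) = (-3*pi/8) - (-3/4) = 3/4 - 3*pi/8.

3/4 - 3*pi/8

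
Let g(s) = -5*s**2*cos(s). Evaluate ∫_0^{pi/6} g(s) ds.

-5*sqrt(3)*pi/6 - 5*pi**2/72 + 5

Integrate by parts twice (u = s^2, dv = -5*cos(s) ds).
An antiderivative is F(s) = -5*s**2*sin(s) - 10*s*cos(s) + 10*sin(s).
Then F(pi/6) - F(0) = (-5*sqrt(3)*pi/6 - 5*pi**2/72 + 5) - (0) = -5*sqrt(3)*pi/6 - 5*pi**2/72 + 5.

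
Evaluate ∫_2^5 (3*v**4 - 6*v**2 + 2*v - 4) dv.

By the power rule, an antiderivative is F(v) = 3*v**5/5 - 2*v**3 + v**2 - 4*v.
Then F(5) - F(2) = (1630) - (-4/5) = 8154/5.

8154/5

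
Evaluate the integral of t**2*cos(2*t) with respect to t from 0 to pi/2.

Integrate by parts twice (u = t^2, dv = cos(2*t) dt).
An antiderivative is F(t) = t**2*sin(2*t)/2 + t*cos(2*t)/2 - sin(2*t)/4.
Then F(pi/2) - F(0) = (-pi/4) - (0) = -pi/4.

-pi/4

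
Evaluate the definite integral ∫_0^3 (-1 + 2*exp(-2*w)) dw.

An antiderivative is F(w) = -w - exp(-2*w).
Then F(3) - F(0) = (-3 - exp(-6)) - (-1) = -2 - exp(-6).

-2 - exp(-6)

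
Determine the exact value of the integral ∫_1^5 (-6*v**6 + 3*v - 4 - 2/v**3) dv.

-11715268/175

By the power rule, an antiderivative is F(v) = -6*v**7/7 + 3*v**2/2 - 4*v + v**(-2).
Then F(5) - F(1) = (-23431361/350) - (-33/14) = -11715268/175.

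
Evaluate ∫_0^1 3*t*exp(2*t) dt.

Integrate by parts once (u = t, dv = 3*exp(2*t) dt).
An antiderivative is F(t) = (6*t - 3)*exp(2*t)/4.
Then F(1) - F(0) = (3*exp(2)/4) - (-3/4) = 3/4 + 3*exp(2)/4.

3/4 + 3*exp(2)/4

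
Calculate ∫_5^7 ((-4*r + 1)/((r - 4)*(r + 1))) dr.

Factor the denominator: r**2 - 3*r - 4 = (r + 1)(r - 4).
Partial fractions: (-4*r + 1)/((r - 4)*(r + 1)) = -1/(r + 1) - 3/(r - 4).
An antiderivative is F(r) = -3*log(r - 4) - log(r + 1).
Then F(7) - F(5) = (-3*log(3) - 3*log(2)) - (-log(6)) = -log(36).

-log(36)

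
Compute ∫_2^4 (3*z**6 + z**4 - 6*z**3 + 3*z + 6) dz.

By the power rule, an antiderivative is F(z) = 3*z**7/7 + z**5/5 - 3*z**4/2 + 3*z**2/2 + 6*z.
Then F(4) - F(2) = (241168/35) - (1934/35) = 239234/35.

239234/35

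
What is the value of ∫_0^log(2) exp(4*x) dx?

Let u = exp(x), so du = exp(x) dx. When x = 0, u = 1; when x = log(2), u = 2.
The integral becomes ∫ u**3 du from 1 to 2, with antiderivative u**4/4.
Back in x: F(x) = exp(4*x)/4.
Then F(log(2)) - F(0) = (4) - (1/4) = 15/4.

15/4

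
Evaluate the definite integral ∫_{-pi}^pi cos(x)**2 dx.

Use the identity cos^2(x) = (1 + cos(2*x))/2.
An antiderivative is F(x) = x/2 + sin(2*x)/4.
Then F(pi) - F(-pi) = (pi/2) - (-pi/2) = pi.

pi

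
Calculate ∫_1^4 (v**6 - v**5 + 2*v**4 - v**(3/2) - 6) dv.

By the power rule, an antiderivative is F(v) = v**7/7 - v**6/6 - 2*v**(5/2)/5 + 2*v**5/5 - 6*v.
Then F(4) - F(1) = (213224/105) - (-253/42) = 142571/70.

142571/70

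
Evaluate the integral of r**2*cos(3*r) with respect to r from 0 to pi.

-2*pi/9

Integrate by parts twice (u = r^2, dv = cos(3*r) dr).
An antiderivative is F(r) = r**2*sin(3*r)/3 + 2*r*cos(3*r)/9 - 2*sin(3*r)/27.
Then F(pi) - F(0) = (-2*pi/9) - (0) = -2*pi/9.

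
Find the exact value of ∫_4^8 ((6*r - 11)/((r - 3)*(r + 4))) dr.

Factor the denominator: r**2 + r - 12 = (r + 4)(r - 3).
Partial fractions: (6*r - 11)/((r - 3)*(r + 4)) = 5/(r + 4) + 1/(r - 3).
An antiderivative is F(r) = log(r - 3) + 5*log(r + 4).
Then F(8) - F(4) = (log(5) + 5*log(3) + 10*log(2)) - (15*log(2)) = -5*log(2) + log(5) + 5*log(3).

-5*log(2) + log(5) + 5*log(3)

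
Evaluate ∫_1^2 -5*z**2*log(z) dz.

35/9 - 40*log(2)/3

Integrate by parts once (u = ln z, dv = -5*z**2 dz).
An antiderivative is F(z) = -5*z**3*(3*log(z) - 1)/9.
Then F(2) - F(1) = (40/9 - 40*log(2)/3) - (5/9) = 35/9 - 40*log(2)/3.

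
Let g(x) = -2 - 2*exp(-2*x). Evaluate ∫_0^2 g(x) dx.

An antiderivative is F(x) = -2*x + exp(-2*x).
Then F(2) - F(0) = (-4 + exp(-4)) - (1) = -5 + exp(-4).

-5 + exp(-4)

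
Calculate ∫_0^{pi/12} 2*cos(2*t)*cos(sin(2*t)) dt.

Let u = sin(2*t), so du = 2*cos(2*t) dt. When t = 0, u = 0; when t = pi/12, u = 1/2.
The integral becomes ∫ cos(u) du from 0 to 1/2, with antiderivative sin(u).
Back in t: F(t) = sin(sin(2*t)).
Then F(pi/12) - F(0) = (sin(1/2)) - (0) = sin(1/2).

sin(1/2)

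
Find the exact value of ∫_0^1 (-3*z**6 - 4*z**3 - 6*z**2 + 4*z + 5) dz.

25/7

By the power rule, an antiderivative is F(z) = -3*z**7/7 - z**4 - 2*z**3 + 2*z**2 + 5*z.
Then F(1) - F(0) = (25/7) - (0) = 25/7.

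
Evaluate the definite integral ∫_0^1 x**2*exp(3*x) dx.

Integrate by parts twice (u = x^2, dv = exp(3*x) dx).
An antiderivative is F(x) = (9*x**2 - 6*x + 2)*exp(3*x)/27.
Then F(1) - F(0) = (5*exp(3)/27) - (2/27) = -2/27 + 5*exp(3)/27.

-2/27 + 5*exp(3)/27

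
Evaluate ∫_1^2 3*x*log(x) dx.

Integrate by parts once (u = ln x, dv = 3*x dx).
An antiderivative is F(x) = 3*x**2*(2*log(x) - 1)/4.
Then F(2) - F(1) = (-3 + log(64)) - (-3/4) = -9/4 + log(64).

-9/4 + log(64)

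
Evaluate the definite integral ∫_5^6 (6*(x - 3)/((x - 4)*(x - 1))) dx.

Factor the denominator: x**2 - 5*x + 4 = (x - 1)(x - 4).
Partial fractions: 6*(x - 3)/((x - 4)*(x - 1)) = 4/(x - 1) + 2/(x - 4).
An antiderivative is F(x) = 2*log(x - 4) + 4*log(x - 1).
Then F(6) - F(5) = (2*log(2) + 4*log(5)) - (8*log(2)) = -6*log(2) + 4*log(5).

-6*log(2) + 4*log(5)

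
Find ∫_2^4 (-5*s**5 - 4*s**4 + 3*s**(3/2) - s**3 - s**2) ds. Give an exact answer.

-62908/15 - 24*sqrt(2)/5

By the power rule, an antiderivative is F(s) = -5*s**6/6 + 6*s**(5/2)/5 - 4*s**5/5 - s**4/4 - s**3/3.
Then F(4) - F(2) = (-64192/15) - (-428/5 + 24*sqrt(2)/5) = -62908/15 - 24*sqrt(2)/5.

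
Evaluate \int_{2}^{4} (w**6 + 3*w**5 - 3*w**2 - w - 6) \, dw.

By the power rule, an antiderivative is F(w) = w**7/7 + w**6/2 - w**3 - w**2/2 - 6*w.
Then F(4) - F(2) = (30048/7) - (198/7) = 29850/7.

29850/7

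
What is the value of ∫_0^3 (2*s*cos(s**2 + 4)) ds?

sin(13) - sin(4)

Let u = s**2 + 4, so du = 2*s ds. When s = 0, u = 4; when s = 3, u = 13.
The integral becomes ∫ cos(u) du from 4 to 13, with antiderivative sin(u).
Back in s: F(s) = sin(s**2 + 4).
Then F(3) - F(0) = (sin(13)) - (sin(4)) = sin(13) - sin(4).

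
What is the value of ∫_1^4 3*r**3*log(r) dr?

Integrate by parts once (u = ln r, dv = 3*r**3 dr).
An antiderivative is F(r) = 3*r**4*(4*log(r) - 1)/16.
Then F(4) - F(1) = (-48 + 384*log(2)) - (-3/16) = -765/16 + 384*log(2).

-765/16 + 384*log(2)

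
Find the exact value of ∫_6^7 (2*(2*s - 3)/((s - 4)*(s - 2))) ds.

-3*log(2) - log(5) + 5*log(3)

Factor the denominator: s**2 - 6*s + 8 = (s - 2)(s - 4).
Partial fractions: 2*(2*s - 3)/((s - 4)*(s - 2)) = -1/(s - 2) + 5/(s - 4).
An antiderivative is F(s) = 5*log(s - 4) - log(s - 2).
Then F(7) - F(6) = (-log(5) + 5*log(3)) - (log(8)) = -3*log(2) - log(5) + 5*log(3).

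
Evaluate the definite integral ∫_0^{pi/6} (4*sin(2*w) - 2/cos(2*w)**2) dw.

1 - sqrt(3)

An antiderivative is F(w) = -2*cos(2*w) - tan(2*w).
Then F(pi/6) - F(0) = (-sqrt(3) - 1) - (-2) = 1 - sqrt(3).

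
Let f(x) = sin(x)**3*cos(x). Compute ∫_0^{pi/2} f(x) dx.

1/4

Let u = sin(x), so du = cos(x) dx. When x = 0, u = 0; when x = pi/2, u = 1.
The integral becomes ∫ u**3 du from 0 to 1, with antiderivative u**4/4.
Back in x: F(x) = sin(x)**4/4.
Then F(pi/2) - F(0) = (1/4) - (0) = 1/4.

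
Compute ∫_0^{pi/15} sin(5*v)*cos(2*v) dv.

-11*sqrt(5)/336 - sqrt(30 - 6*sqrt(5))/112 + 23/112

Use the identity sin(5*v)cos(2*v) = [sin(7*v) + sin(3*v)]/2.
An antiderivative is F(v) = -cos(3*v)/6 - cos(7*v)/14.
Then F(pi/15) - F(0) = (-11*sqrt(5)/336 - sqrt(30 - 6*sqrt(5))/112 - 11/336) - (-5/21) = -11*sqrt(5)/336 - sqrt(30 - 6*sqrt(5))/112 + 23/112.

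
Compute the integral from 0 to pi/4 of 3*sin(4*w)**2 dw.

3*pi/8

Use the identity sin^2(4*w) = (1 - cos(8*w))/2.
An antiderivative is F(w) = 3*w/2 - 3*sin(8*w)/16.
Then F(pi/4) - F(0) = (3*pi/8) - (0) = 3*pi/8.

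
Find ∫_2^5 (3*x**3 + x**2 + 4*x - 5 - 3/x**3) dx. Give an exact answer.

By the power rule, an antiderivative is F(x) = 3*x**4/4 + x**3/3 + 2*x**2 - 5*x + 3/(2*x**2).
Then F(5) - F(2) = (160643/300) - (313/24) = 104487/200.

104487/200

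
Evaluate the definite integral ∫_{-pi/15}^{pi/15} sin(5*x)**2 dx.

Use the identity sin^2(5*x) = (1 - cos(10*x))/2.
An antiderivative is F(x) = x/2 - sin(10*x)/20.
Then F(pi/15) - F(-pi/15) = (-sqrt(3)/40 + pi/30) - (-pi/30 + sqrt(3)/40) = -sqrt(3)/20 + pi/15.

-sqrt(3)/20 + pi/15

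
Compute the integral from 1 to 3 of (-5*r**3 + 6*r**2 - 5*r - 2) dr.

By the power rule, an antiderivative is F(r) = -5*r**4/4 + 2*r**3 - 5*r**2/2 - 2*r.
Then F(3) - F(1) = (-303/4) - (-15/4) = -72.

-72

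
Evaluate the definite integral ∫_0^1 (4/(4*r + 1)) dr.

An antiderivative is F(r) = log(4*r + 1).
Then F(1) - F(0) = (log(5)) - (0) = log(5).

log(5)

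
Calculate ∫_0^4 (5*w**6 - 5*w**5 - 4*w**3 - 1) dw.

By the power rule, an antiderivative is F(w) = 5*w**7/7 - 5*w**6/6 - w**4 - w.
Then F(4) - F(0) = (168620/21) - (0) = 168620/21.

168620/21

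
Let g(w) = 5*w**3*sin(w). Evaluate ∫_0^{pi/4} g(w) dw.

5*sqrt(2)*(-384 - pi**3 + 12*pi**2 + 96*pi)/128

Integrate by parts 3 times (u = w^3, dv = 5*sin(w) dw).
An antiderivative is F(w) = -5*w**3*cos(w) + 15*w**2*sin(w) + 30*w*cos(w) - 30*sin(w).
Then F(pi/4) - F(0) = (5*sqrt(2)*(-384 - pi**3 + 12*pi**2 + 96*pi)/128) - (0) = 5*sqrt(2)*(-384 - pi**3 + 12*pi**2 + 96*pi)/128.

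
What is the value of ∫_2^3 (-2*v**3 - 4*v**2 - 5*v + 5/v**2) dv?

-139/2

By the power rule, an antiderivative is F(v) = -v**4/2 - 4*v**3/3 - 5*v**2/2 - 5/v.
Then F(3) - F(2) = (-302/3) - (-187/6) = -139/2.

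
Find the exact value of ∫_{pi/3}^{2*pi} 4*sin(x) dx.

-2

An antiderivative is F(x) = -4*cos(x).
Then F(2*pi) - F(pi/3) = (-4) - (-2) = -2.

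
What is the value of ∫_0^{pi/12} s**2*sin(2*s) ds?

-1/4 - sqrt(3)*pi**2/576 + pi/48 + sqrt(3)/8

Integrate by parts twice (u = s^2, dv = sin(2*s) ds).
An antiderivative is F(s) = -s**2*cos(2*s)/2 + s*sin(2*s)/2 + cos(2*s)/4.
Then F(pi/12) - F(0) = (-sqrt(3)*pi**2/576 + pi/48 + sqrt(3)/8) - (1/4) = -1/4 - sqrt(3)*pi**2/576 + pi/48 + sqrt(3)/8.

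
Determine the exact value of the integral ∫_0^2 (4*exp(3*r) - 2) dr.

-16/3 + 4*exp(6)/3

An antiderivative is F(r) = 4*exp(3*r)/3 - 2*r.
Then F(2) - F(0) = (-4 + 4*exp(6)/3) - (4/3) = -16/3 + 4*exp(6)/3.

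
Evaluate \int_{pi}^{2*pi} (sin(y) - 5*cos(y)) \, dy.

-2

An antiderivative is F(y) = -5*sin(y) - cos(y).
Then F(2*pi) - F(pi) = (-1) - (1) = -2.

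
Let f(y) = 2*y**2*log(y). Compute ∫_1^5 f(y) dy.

-248/9 + 250*log(5)/3

Integrate by parts once (u = ln y, dv = 2*y**2 dy).
An antiderivative is F(y) = 2*y**3*(3*log(y) - 1)/9.
Then F(5) - F(1) = (-250/9 + 250*log(5)/3) - (-2/9) = -248/9 + 250*log(5)/3.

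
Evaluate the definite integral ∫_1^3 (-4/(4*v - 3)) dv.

-log(9)

An antiderivative is F(v) = -log(4*v - 3).
Then F(3) - F(1) = (-log(9)) - (0) = -log(9).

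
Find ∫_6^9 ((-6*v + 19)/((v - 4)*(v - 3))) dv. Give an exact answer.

Factor the denominator: v**2 - 7*v + 12 = (v - 3)(v - 4).
Partial fractions: (-6*v + 19)/((v - 4)*(v - 3)) = -1/(v - 3) - 5/(v - 4).
An antiderivative is F(v) = -5*log(v - 4) - log(v - 3).
Then F(9) - F(6) = (-5*log(5) - log(3) - log(2)) - (-log(96)) = -5*log(5) + 4*log(2).

-5*log(5) + 4*log(2)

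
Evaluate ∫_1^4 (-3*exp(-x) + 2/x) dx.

-3*exp(-1) + 3*exp(-4) + 4*log(2)

An antiderivative is F(x) = 2*log(x) + 3*exp(-x).
Then F(4) - F(1) = (3*exp(-4) + 4*log(2)) - (3*exp(-1)) = -3*exp(-1) + 3*exp(-4) + 4*log(2).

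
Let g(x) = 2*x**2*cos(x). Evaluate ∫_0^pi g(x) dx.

-4*pi

Integrate by parts twice (u = x^2, dv = 2*cos(x) dx).
An antiderivative is F(x) = 2*x**2*sin(x) + 4*x*cos(x) - 4*sin(x).
Then F(pi) - F(0) = (-4*pi) - (0) = -4*pi.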